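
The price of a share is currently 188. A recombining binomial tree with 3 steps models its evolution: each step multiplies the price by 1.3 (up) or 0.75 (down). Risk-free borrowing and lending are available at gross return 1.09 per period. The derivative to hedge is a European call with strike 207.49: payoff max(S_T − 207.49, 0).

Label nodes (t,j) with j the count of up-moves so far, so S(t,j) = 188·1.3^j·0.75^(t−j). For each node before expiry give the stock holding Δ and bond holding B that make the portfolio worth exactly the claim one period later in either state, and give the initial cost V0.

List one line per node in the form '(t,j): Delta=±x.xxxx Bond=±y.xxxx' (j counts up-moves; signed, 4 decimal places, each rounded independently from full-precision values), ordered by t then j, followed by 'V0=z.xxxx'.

(0,0): Delta=0.6619 Bond=-76.5379
(1,0): Delta=0.2252 Bond=-21.8531
(1,1): Delta=0.8175 Bond=-121.4569
(2,0): Delta=0.0000 Bond=0.0000
(2,1): Delta=0.3055 Bond=-38.5321
(2,2): Delta=1.0000 Bond=-190.3578
V0=47.9062

No-arbitrage ⇒ martingale measure with p* = (R−d)/(u−d) = 0.6182.
Terminal values V(3,·): V(3,0)=0.0000, V(3,1)=0.0000, V(3,2)=30.8000, V(3,3)=205.5460
(2,0): S=105.7500. Δ = (V_up−V_dn)/(S_up−S_dn) = (0.0000−0.0000)/(137.4750−79.3125) = 0.0000. V = [p*·0.0000 + (1−p*)·0.0000]/1.09 = 0.0000. B = V − Δ·S = 0.0000.
(2,1): S=183.3000. Δ = (V_up−V_dn)/(S_up−S_dn) = (30.8000−0.0000)/(238.2900−137.4750) = 0.3055. V = [p*·30.8000 + (1−p*)·0.0000]/1.09 = 17.4679. B = V − Δ·S = -38.5321.
(2,2): S=317.7200. Δ = (V_up−V_dn)/(S_up−S_dn) = (205.5460−30.8000)/(413.0360−238.2900) = 1.0000. V = [p*·205.5460 + (1−p*)·30.8000]/1.09 = 127.3622. B = V − Δ·S = -190.3578.
(1,0): S=141.0000. Δ = (V_up−V_dn)/(S_up−S_dn) = (17.4679−0.0000)/(183.3000−105.7500) = 0.2252. V = [p*·17.4679 + (1−p*)·0.0000]/1.09 = 9.9067. B = V − Δ·S = -21.8531.
(1,1): S=244.4000. Δ = (V_up−V_dn)/(S_up−S_dn) = (127.3622−17.4679)/(317.7200−183.3000) = 0.8175. V = [p*·127.3622 + (1−p*)·17.4679]/1.09 = 78.3510. B = V − Δ·S = -121.4569.
(0,0): S=188.0000. Δ = (V_up−V_dn)/(S_up−S_dn) = (78.3510−9.9067)/(244.4000−141.0000) = 0.6619. V = [p*·78.3510 + (1−p*)·9.9067]/1.09 = 47.9062. B = V − Δ·S = -76.5379.
The time-0 hedge costs 47.9062, which is the no-arbitrage price.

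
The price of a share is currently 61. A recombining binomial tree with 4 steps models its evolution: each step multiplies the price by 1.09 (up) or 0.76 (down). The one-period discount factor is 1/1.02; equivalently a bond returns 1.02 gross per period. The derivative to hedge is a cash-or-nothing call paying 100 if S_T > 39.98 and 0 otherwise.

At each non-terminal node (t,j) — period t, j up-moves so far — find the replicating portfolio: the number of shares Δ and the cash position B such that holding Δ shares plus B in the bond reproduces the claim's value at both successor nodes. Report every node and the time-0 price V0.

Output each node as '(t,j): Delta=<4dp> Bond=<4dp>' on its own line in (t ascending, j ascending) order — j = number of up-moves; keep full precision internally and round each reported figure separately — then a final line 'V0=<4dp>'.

(0,0): Delta=0.4979 Bond=59.0493
(1,0): Delta=2.1000 Bond=-14.0442
(1,1): Delta=0.1971 Bond=80.2273
(2,0): Delta=6.6434 Bond=-174.4049
(2,1): Delta=1.2471 Bond=28.7733
(2,2): Delta=0.0000 Bond=96.1169
(3,0): Delta=0.0000 Bond=0.0000
(3,1): Delta=7.8905 Bond=-225.7873
(3,2): Delta=0.0000 Bond=98.0392
(3,3): Delta=0.0000 Bond=98.0392
V0=89.4186

The replicating-portfolio and risk-neutral prices coincide; use p* = (1.02−0.76)/(1.09−0.76) = 0.7879 for the latter.
Terminal values V(4,·): V(4,0)=0.0000, V(4,1)=0.0000, V(4,2)=100.0000, V(4,3)=100.0000, V(4,4)=100.0000
(3,0): S=26.7775. Δ = (V_up−V_dn)/(S_up−S_dn) = (0.0000−0.0000)/(29.1875−20.3509) = 0.0000. V = [p*·0.0000 + (1−p*)·0.0000]/1.02 = 0.0000. B = V − Δ·S = 0.0000.
(3,1): S=38.4046. Δ = (V_up−V_dn)/(S_up−S_dn) = (100.0000−0.0000)/(41.8610−29.1875) = 7.8905. V = [p*·100.0000 + (1−p*)·0.0000]/1.02 = 77.2430. B = V − Δ·S = -225.7873.
(3,2): S=55.0803. Δ = (V_up−V_dn)/(S_up−S_dn) = (100.0000−100.0000)/(60.0375−41.8610) = 0.0000. V = [p*·100.0000 + (1−p*)·100.0000]/1.02 = 98.0392. B = V − Δ·S = 98.0392.
(3,3): S=78.9968. Δ = (V_up−V_dn)/(S_up−S_dn) = (100.0000−100.0000)/(86.1065−60.0375) = 0.0000. V = [p*·100.0000 + (1−p*)·100.0000]/1.02 = 98.0392. B = V − Δ·S = 98.0392.
(2,0): S=35.2336. Δ = (V_up−V_dn)/(S_up−S_dn) = (77.2430−0.0000)/(38.4046−26.7775) = 6.6434. V = [p*·77.2430 + (1−p*)·0.0000]/1.02 = 59.6648. B = V − Δ·S = -174.4049.
(2,1): S=50.5324. Δ = (V_up−V_dn)/(S_up−S_dn) = (98.0392−77.2430)/(55.0803−38.4046) = 1.2471. V = [p*·98.0392 + (1−p*)·77.2430]/1.02 = 91.7921. B = V − Δ·S = 28.7733.
(2,2): S=72.4741. Δ = (V_up−V_dn)/(S_up−S_dn) = (98.0392−98.0392)/(78.9968−55.0803) = 0.0000. V = [p*·98.0392 + (1−p*)·98.0392]/1.02 = 96.1169. B = V − Δ·S = 96.1169.
(1,0): S=46.3600. Δ = (V_up−V_dn)/(S_up−S_dn) = (91.7921−59.6648)/(50.5324−35.2336) = 2.1000. V = [p*·91.7921 + (1−p*)·59.6648]/1.02 = 83.3110. B = V − Δ·S = -14.0442.
(1,1): S=66.4900. Δ = (V_up−V_dn)/(S_up−S_dn) = (96.1169−91.7921)/(72.4741−50.5324) = 0.1971. V = [p*·96.1169 + (1−p*)·91.7921]/1.02 = 93.3328. B = V − Δ·S = 80.2273.
(0,0): S=61.0000. Δ = (V_up−V_dn)/(S_up−S_dn) = (93.3328−83.3110)/(66.4900−46.3600) = 0.4979. V = [p*·93.3328 + (1−p*)·83.3110]/1.02 = 89.4186. B = V − Δ·S = 59.0493.
Root portfolio cost Δ·61+B reproduces V0=89.4186.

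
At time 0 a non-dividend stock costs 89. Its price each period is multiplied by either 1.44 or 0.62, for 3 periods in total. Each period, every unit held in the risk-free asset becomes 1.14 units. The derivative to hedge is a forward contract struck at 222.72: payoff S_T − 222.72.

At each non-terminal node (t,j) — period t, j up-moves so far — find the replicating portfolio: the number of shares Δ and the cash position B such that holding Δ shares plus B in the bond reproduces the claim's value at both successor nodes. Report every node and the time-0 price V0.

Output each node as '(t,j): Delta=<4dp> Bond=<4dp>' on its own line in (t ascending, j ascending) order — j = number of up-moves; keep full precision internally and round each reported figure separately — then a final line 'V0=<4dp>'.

Risk-neutral probability p* = (R−d)/(u−d) = (1.14−0.62)/(1.44−0.62) = 0.6341.
Terminal payoffs: V(3,0)=-201.5088, V(3,1)=-173.4553, V(3,2)=-108.2988, V(3,3)=43.0326
  t=2,j=0: stock 34.2116 → up 49.2647 (V=-173.4553), down 21.2112 (V=-201.5088). Price -161.1568; hedge Δ=1.0000, bond B=-195.3684.
  t=2,j=1: stock 79.4592 → up 114.4212 (V=-108.2988), down 49.2647 (V=-173.4553). Price -115.9092; hedge Δ=1.0000, bond B=-195.3684.
  t=2,j=2: stock 184.5504 → up 265.7526 (V=43.0326), down 114.4212 (V=-108.2988). Price -10.8180; hedge Δ=1.0000, bond B=-195.3684.
  t=1,j=0: stock 55.1800 → up 79.4592 (V=-115.9092), down 34.2116 (V=-161.1568). Price -116.1958; hedge Δ=1.0000, bond B=-171.3758.
  t=1,j=1: stock 128.1600 → up 184.5504 (V=-10.8180), down 79.4592 (V=-115.9092). Price -43.2158; hedge Δ=1.0000, bond B=-171.3758.
  t=0,j=0: stock 89.0000 → up 128.1600 (V=-43.2158), down 55.1800 (V=-116.1958). Price -61.3297; hedge Δ=1.0000, bond B=-150.3297.
Check: Δ(0,0)·S0 + B(0,0) = -61.3297 = V0.

(0,0): Delta=1.0000 Bond=-150.3297
(1,0): Delta=1.0000 Bond=-171.3758
(1,1): Delta=1.0000 Bond=-171.3758
(2,0): Delta=1.0000 Bond=-195.3684
(2,1): Delta=1.0000 Bond=-195.3684
(2,2): Delta=1.0000 Bond=-195.3684
V0=-61.3297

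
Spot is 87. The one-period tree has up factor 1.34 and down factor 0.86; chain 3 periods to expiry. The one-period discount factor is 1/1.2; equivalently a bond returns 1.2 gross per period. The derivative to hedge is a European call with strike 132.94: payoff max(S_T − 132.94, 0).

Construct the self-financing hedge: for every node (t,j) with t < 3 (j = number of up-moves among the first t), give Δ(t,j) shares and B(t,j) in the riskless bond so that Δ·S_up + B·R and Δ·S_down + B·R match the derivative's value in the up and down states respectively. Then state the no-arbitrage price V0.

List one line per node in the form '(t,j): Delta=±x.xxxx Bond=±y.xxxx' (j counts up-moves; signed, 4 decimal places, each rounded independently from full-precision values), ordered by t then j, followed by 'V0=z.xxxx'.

(0,0): Delta=0.6353 Bond=-39.2027
(1,0): Delta=0.0231 Bond=-1.2398
(1,1): Delta=0.7971 Bond=-65.9035
(2,0): Delta=0.0000 Bond=0.0000
(2,1): Delta=0.0292 Bond=-2.1004
(2,2): Delta=1.0000 Bond=-110.7833
V0=16.0687

Under the risk-neutral measure, an up-move has probability p* = (R−d)/(u−d) = 0.7083 and values discount at R = 1.2.
Terminal payoffs: V(3,0)=0.0000, V(3,1)=0.0000, V(3,2)=1.4068, V(3,3)=76.3910
  t=2,j=0: stock 64.3452 → up 86.2226 (V=0.0000), down 55.3369 (V=0.0000). Price 0.0000; hedge Δ=0.0000, bond B=0.0000.
  t=2,j=1: stock 100.2588 → up 134.3468 (V=1.4068), down 86.2226 (V=0.0000). Price 0.8304; hedge Δ=0.0292, bond B=-2.1004.
  t=2,j=2: stock 156.2172 → up 209.3310 (V=76.3910), down 134.3468 (V=1.4068). Price 45.4339; hedge Δ=1.0000, bond B=-110.7833.
  t=1,j=0: stock 74.8200 → up 100.2588 (V=0.8304), down 64.3452 (V=0.0000). Price 0.4902; hedge Δ=0.0231, bond B=-1.2398.
  t=1,j=1: stock 116.5800 → up 156.2172 (V=45.4339), down 100.2588 (V=0.8304). Price 27.0204; hedge Δ=0.7971, bond B=-65.9035.
  t=0,j=0: stock 87.0000 → up 116.5800 (V=27.0204), down 74.8200 (V=0.4902). Price 16.0687; hedge Δ=0.6353, bond B=-39.2027.
Check: Δ(0,0)·S0 + B(0,0) = 16.0687 = V0.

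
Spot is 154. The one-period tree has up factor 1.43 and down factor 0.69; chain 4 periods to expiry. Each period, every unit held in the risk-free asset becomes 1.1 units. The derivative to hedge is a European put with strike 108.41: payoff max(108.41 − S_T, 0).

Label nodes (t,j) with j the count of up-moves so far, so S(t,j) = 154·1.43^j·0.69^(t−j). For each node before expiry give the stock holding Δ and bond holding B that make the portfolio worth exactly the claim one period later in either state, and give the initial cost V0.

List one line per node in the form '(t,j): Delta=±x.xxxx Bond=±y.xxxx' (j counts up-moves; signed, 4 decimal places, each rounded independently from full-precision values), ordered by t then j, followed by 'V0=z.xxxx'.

(0,0): Delta=-0.1005 Bond=22.3017
(1,0): Delta=-0.2656 Bond=42.0731
(1,1): Delta=-0.0364 Bond=10.4132
(2,0): Delta=-0.6145 Bond=71.8674
(2,1): Delta=-0.1300 Bond=25.6860
(2,2): Delta=0.0000 Bond=0.0000
(3,0): Delta=-1.0000 Bond=98.5545
(3,1): Delta=-0.4648 Bond=63.3587
(3,2): Delta=0.0000 Bond=0.0000
(3,3): Delta=0.0000 Bond=0.0000
V0=6.8270

Since d<R<u, set p* = (R−d)/(u−d) = 0.5541; price each node as the discounted p*-expectation of its children.
Terminal payoffs: V(4,0)=73.5026, V(4,1)=36.0657, V(4,2)=0.0000, V(4,3)=0.0000, V(4,4)=0.0000
(3,0): S=50.5904. Δ = (V_up−V_dn)/(S_up−S_dn) = (36.0657−73.5026)/(72.3443−34.9074) = -1.0000. V = [p*·36.0657 + (1−p*)·73.5026]/1.1 = 47.9642. B = V − Δ·S = 98.5545.
(3,1): S=104.8467. Δ = (V_up−V_dn)/(S_up−S_dn) = (0.0000−36.0657)/(149.9308−72.3443) = -0.4648. V = [p*·0.0000 + (1−p*)·36.0657]/1.1 = 14.6212. B = V − Δ·S = 63.3587.
(3,2): S=217.2911. Δ = (V_up−V_dn)/(S_up−S_dn) = (0.0000−0.0000)/(310.7262−149.9308) = 0.0000. V = [p*·0.0000 + (1−p*)·0.0000]/1.1 = 0.0000. B = V − Δ·S = 0.0000.
(3,3): S=450.3279. Δ = (V_up−V_dn)/(S_up−S_dn) = (0.0000−0.0000)/(643.9689−310.7262) = 0.0000. V = [p*·0.0000 + (1−p*)·0.0000]/1.1 = 0.0000. B = V − Δ·S = 0.0000.
(2,0): S=73.3194. Δ = (V_up−V_dn)/(S_up−S_dn) = (14.6212−47.9642)/(104.8467−50.5904) = -0.6145. V = [p*·14.6212 + (1−p*)·47.9642]/1.1 = 26.8094. B = V − Δ·S = 71.8674.
(2,1): S=151.9518. Δ = (V_up−V_dn)/(S_up−S_dn) = (0.0000−14.6212)/(217.2911−104.8467) = -0.1300. V = [p*·0.0000 + (1−p*)·14.6212]/1.1 = 5.9275. B = V − Δ·S = 25.6860.
(2,2): S=314.9146. Δ = (V_up−V_dn)/(S_up−S_dn) = (0.0000−0.0000)/(450.3279−217.2911) = 0.0000. V = [p*·0.0000 + (1−p*)·0.0000]/1.1 = 0.0000. B = V − Δ·S = 0.0000.
(1,0): S=106.2600. Δ = (V_up−V_dn)/(S_up−S_dn) = (5.9275−26.8094)/(151.9518−73.3194) = -0.2656. V = [p*·5.9275 + (1−p*)·26.8094]/1.1 = 13.8543. B = V − Δ·S = 42.0731.
(1,1): S=220.2200. Δ = (V_up−V_dn)/(S_up−S_dn) = (0.0000−5.9275)/(314.9146−151.9518) = -0.0364. V = [p*·0.0000 + (1−p*)·5.9275]/1.1 = 2.4031. B = V − Δ·S = 10.4132.
(0,0): S=154.0000. Δ = (V_up−V_dn)/(S_up−S_dn) = (2.4031−13.8543)/(220.2200−106.2600) = -0.1005. V = [p*·2.4031 + (1−p*)·13.8543]/1.1 = 6.8270. B = V − Δ·S = 22.3017.
Each (Δ,B) replicates both successor values, so the strategy is self-financing and V0 is arbitrage-free.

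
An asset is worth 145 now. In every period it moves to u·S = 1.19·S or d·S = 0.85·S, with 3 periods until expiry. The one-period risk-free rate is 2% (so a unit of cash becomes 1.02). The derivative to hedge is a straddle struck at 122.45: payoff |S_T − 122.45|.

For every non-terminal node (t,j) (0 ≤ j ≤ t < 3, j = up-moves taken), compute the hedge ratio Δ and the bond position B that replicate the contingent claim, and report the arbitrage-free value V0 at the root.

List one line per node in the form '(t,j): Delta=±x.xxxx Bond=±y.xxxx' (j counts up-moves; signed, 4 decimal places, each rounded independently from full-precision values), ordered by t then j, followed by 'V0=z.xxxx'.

(0,0): Delta=0.6744 Bond=-60.3055
(1,0): Delta=0.2185 Bond=-5.3282
(1,1): Delta=1.0000 Bond=-117.6951
(2,0): Delta=-0.8755 Bond=109.1795
(2,1): Delta=1.0000 Bond=-120.0490
(2,2): Delta=1.0000 Bond=-120.0490
V0=37.4815

Since d<R<u, set p* = (R−d)/(u−d) = 0.5000; price each node as the discounted p*-expectation of its children.
Payoff layer (t=3): V(3,0)=33.4019, V(3,1)=2.2174, V(3,2)=52.0843, V(3,3)=121.8981
(2,0): S=104.7625. Δ = (V_up−V_dn)/(S_up−S_dn) = (2.2174−33.4019)/(124.6674−89.0481) = -0.8755. V = [p*·2.2174 + (1−p*)·33.4019]/1.02 = 17.4604. B = V − Δ·S = 109.1795.
(2,1): S=146.6675. Δ = (V_up−V_dn)/(S_up−S_dn) = (52.0843−2.2174)/(174.5343−124.6674) = 1.0000. V = [p*·52.0843 + (1−p*)·2.2174]/1.02 = 26.6185. B = V − Δ·S = -120.0490.
(2,2): S=205.3345. Δ = (V_up−V_dn)/(S_up−S_dn) = (121.8981−52.0843)/(244.3481−174.5343) = 1.0000. V = [p*·121.8981 + (1−p*)·52.0843]/1.02 = 85.2855. B = V − Δ·S = -120.0490.
(1,0): S=123.2500. Δ = (V_up−V_dn)/(S_up−S_dn) = (26.6185−17.4604)/(146.6675−104.7625) = 0.2185. V = [p*·26.6185 + (1−p*)·17.4604]/1.02 = 21.6073. B = V − Δ·S = -5.3282.
(1,1): S=172.5500. Δ = (V_up−V_dn)/(S_up−S_dn) = (85.2855−26.6185)/(205.3345−146.6675) = 1.0000. V = [p*·85.2855 + (1−p*)·26.6185]/1.02 = 54.8549. B = V − Δ·S = -117.6951.
(0,0): S=145.0000. Δ = (V_up−V_dn)/(S_up−S_dn) = (54.8549−21.6073)/(172.5500−123.2500) = 0.6744. V = [p*·54.8549 + (1−p*)·21.6073]/1.02 = 37.4815. B = V − Δ·S = -60.3055.
The time-0 hedge costs 37.4815, which is the no-arbitrage price.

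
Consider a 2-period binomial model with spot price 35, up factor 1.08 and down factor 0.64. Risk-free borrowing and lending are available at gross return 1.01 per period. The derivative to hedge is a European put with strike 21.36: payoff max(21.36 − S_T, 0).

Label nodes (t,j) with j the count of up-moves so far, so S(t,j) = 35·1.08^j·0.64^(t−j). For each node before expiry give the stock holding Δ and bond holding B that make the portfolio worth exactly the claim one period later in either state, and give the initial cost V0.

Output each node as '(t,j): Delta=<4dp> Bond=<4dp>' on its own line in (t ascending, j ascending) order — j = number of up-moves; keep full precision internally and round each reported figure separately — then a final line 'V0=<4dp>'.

The replicating-portfolio and risk-neutral prices coincide; use p* = (1.01−0.64)/(1.08−0.64) = 0.8409 for the latter.
At expiry t=2: V(2,0)=7.0240, V(2,1)=0.0000, V(2,2)=0.0000
  t=1,j=0: stock 22.4000 → up 24.1920 (V=0.0000), down 14.3360 (V=7.0240). Price 1.1064; hedge Δ=-0.7127, bond B=17.0700.
  t=1,j=1: stock 37.8000 → up 40.8240 (V=0.0000), down 24.1920 (V=0.0000). Price 0.0000; hedge Δ=0.0000, bond B=0.0000.
  t=0,j=0: stock 35.0000 → up 37.8000 (V=0.0000), down 22.4000 (V=1.1064). Price 0.1743; hedge Δ=-0.0718, bond B=2.6888.
Each (Δ,B) replicates both successor values, so the strategy is self-financing and V0 is arbitrage-free.

(0,0): Delta=-0.0718 Bond=2.6888
(1,0): Delta=-0.7127 Bond=17.0700
(1,1): Delta=0.0000 Bond=0.0000
V0=0.1743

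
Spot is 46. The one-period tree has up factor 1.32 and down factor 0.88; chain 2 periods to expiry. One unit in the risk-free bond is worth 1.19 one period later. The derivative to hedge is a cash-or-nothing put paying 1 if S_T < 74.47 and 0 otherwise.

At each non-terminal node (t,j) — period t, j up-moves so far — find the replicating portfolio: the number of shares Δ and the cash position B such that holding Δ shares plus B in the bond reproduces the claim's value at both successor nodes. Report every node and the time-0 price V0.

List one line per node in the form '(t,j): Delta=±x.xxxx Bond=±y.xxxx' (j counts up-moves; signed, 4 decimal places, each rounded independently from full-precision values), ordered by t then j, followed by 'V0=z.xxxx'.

Under the risk-neutral measure, an up-move has probability p* = (R−d)/(u−d) = 0.7045 and values discount at R = 1.19.
Terminal payoffs: V(2,0)=1.0000, V(2,1)=1.0000, V(2,2)=0.0000
Node (1,0) S=40.4800: V=(p*·1.0000+(1−p*)·1.0000)/1.19=0.8403; Δ=(1.0000−1.0000)/(53.4336−35.6224)=0.0000; B=V−Δ·S=0.8403
Node (1,1) S=60.7200: V=(p*·0.0000+(1−p*)·1.0000)/1.19=0.2483; Δ=(0.0000−1.0000)/(80.1504−53.4336)=-0.0374; B=V−Δ·S=2.5210
Node (0,0) S=46.0000: V=(p*·0.2483+(1−p*)·0.8403)/1.19=0.3556; Δ=(0.2483−0.8403)/(60.7200−40.4800)=-0.0293; B=V−Δ·S=1.7012
Self-financing check: at every node Δ·S+B equals the discounted successor values.

(0,0): Delta=-0.0293 Bond=1.7012
(1,0): Delta=0.0000 Bond=0.8403
(1,1): Delta=-0.0374 Bond=2.5210
V0=0.3556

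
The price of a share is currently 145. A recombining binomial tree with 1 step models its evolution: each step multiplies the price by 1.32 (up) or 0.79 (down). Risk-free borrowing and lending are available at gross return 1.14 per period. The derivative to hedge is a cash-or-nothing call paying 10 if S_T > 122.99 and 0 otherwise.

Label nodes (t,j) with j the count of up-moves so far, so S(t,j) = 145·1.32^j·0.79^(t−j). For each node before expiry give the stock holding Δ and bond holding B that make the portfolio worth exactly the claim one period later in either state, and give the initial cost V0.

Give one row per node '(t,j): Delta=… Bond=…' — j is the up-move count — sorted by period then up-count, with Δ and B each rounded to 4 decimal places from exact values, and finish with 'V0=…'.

Under the risk-neutral measure, an up-move has probability p* = (R−d)/(u−d) = 0.6604 and values discount at R = 1.14.
At expiry t=1: V(1,0)=0.0000, V(1,1)=10.0000
  t=0,j=0: stock 145.0000 → up 191.4000 (V=10.0000), down 114.5500 (V=0.0000). Price 5.7928; hedge Δ=0.1301, bond B=-13.0751.
Each (Δ,B) replicates both successor values, so the strategy is self-financing and V0 is arbitrage-free.

(0,0): Delta=0.1301 Bond=-13.0751
V0=5.7928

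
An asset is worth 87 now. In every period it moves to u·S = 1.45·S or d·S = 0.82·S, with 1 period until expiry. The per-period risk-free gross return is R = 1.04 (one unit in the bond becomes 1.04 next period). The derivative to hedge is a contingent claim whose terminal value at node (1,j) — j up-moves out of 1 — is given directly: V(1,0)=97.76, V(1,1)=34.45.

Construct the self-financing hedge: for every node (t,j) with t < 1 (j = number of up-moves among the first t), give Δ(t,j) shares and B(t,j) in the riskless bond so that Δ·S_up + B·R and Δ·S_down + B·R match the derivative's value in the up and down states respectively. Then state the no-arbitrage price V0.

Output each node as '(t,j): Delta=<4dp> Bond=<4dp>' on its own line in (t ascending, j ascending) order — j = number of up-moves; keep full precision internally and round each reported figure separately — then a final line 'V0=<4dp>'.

(0,0): Delta=-1.1551 Bond=173.2341
V0=72.7421

Under the risk-neutral measure, an up-move has probability p* = (R−d)/(u−d) = 0.3492 and values discount at R = 1.04.
Terminal values V(1,·): V(1,0)=97.7600, V(1,1)=34.4500
Node (0,0) S=87.0000: V=(p*·34.4500+(1−p*)·97.7600)/1.04=72.7421; Δ=(34.4500−97.7600)/(126.1500−71.3400)=-1.1551; B=V−Δ·S=173.2341
The time-0 hedge costs 72.7421, which is the no-arbitrage price.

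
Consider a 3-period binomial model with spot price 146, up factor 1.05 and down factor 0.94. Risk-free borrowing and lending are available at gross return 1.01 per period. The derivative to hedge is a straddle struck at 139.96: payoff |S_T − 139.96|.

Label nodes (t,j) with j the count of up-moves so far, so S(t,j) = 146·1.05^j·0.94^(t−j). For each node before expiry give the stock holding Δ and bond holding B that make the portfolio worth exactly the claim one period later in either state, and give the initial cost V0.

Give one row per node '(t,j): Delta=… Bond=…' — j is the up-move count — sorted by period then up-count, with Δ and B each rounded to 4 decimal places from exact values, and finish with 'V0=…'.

Since d<R<u, set p* = (R−d)/(u−d) = 0.6364; price each node as the discounted p*-expectation of its children.
At expiry t=3: V(3,0)=18.6947, V(3,1)=4.5041, V(3,2)=11.3471, V(3,3)=29.0533
(2,0): S=129.0056. Δ = (V_up−V_dn)/(S_up−S_dn) = (4.5041−18.6947)/(135.4559−121.2653) = -1.0000. V = [p*·4.5041 + (1−p*)·18.6947]/1.01 = 9.5687. B = V − Δ·S = 138.5743.
(2,1): S=144.1020. Δ = (V_up−V_dn)/(S_up−S_dn) = (11.3471−4.5041)/(151.3071−135.4559) = 0.4317. V = [p*·11.3471 + (1−p*)·4.5041]/1.01 = 8.7710. B = V − Δ·S = -53.4379.
(2,2): S=160.9650. Δ = (V_up−V_dn)/(S_up−S_dn) = (29.0533−11.3471)/(169.0132−151.3071) = 1.0000. V = [p*·29.0533 + (1−p*)·11.3471]/1.01 = 22.3907. B = V − Δ·S = -138.5743.
(1,0): S=137.2400. Δ = (V_up−V_dn)/(S_up−S_dn) = (8.7710−9.5687)/(144.1020−129.0056) = -0.0528. V = [p*·8.7710 + (1−p*)·9.5687]/1.01 = 8.9714. B = V − Δ·S = 16.2225.
(1,1): S=153.3000. Δ = (V_up−V_dn)/(S_up−S_dn) = (22.3907−8.7710)/(160.9650−144.1020) = 0.8077. V = [p*·22.3907 + (1−p*)·8.7710]/1.01 = 17.2655. B = V − Δ·S = -106.5501.
(0,0): S=146.0000. Δ = (V_up−V_dn)/(S_up−S_dn) = (17.2655−8.9714)/(153.3000−137.2400) = 0.5164. V = [p*·17.2655 + (1−p*)·8.9714]/1.01 = 14.1083. B = V − Δ·S = -61.2926.
Each (Δ,B) replicates both successor values, so the strategy is self-financing and V0 is arbitrage-free.

(0,0): Delta=0.5164 Bond=-61.2926
(1,0): Delta=-0.0528 Bond=16.2225
(1,1): Delta=0.8077 Bond=-106.5501
(2,0): Delta=-1.0000 Bond=138.5743
(2,1): Delta=0.4317 Bond=-53.4379
(2,2): Delta=1.0000 Bond=-138.5743
V0=14.1083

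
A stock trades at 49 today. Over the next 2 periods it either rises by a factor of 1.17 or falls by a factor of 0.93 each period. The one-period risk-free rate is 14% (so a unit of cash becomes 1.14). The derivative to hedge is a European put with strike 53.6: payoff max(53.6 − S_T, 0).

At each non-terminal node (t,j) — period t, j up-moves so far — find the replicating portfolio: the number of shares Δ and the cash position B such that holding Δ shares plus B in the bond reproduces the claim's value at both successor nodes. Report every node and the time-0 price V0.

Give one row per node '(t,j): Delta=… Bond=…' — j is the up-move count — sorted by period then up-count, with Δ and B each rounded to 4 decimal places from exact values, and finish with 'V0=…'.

(0,0): Delta=-0.1205 Bond=6.0846
(1,0): Delta=-1.0000 Bond=47.0175
(1,1): Delta=-0.0206 Bond=1.2106
V0=0.1825

Risk-neutral probability p* = (R−d)/(u−d) = (1.14−0.93)/(1.17−0.93) = 0.8750.
At expiry t=2: V(2,0)=11.2199, V(2,1)=0.2831, V(2,2)=0.0000
(1,0): S=45.5700. Δ = (V_up−V_dn)/(S_up−S_dn) = (0.2831−11.2199)/(53.3169−42.3801) = -1.0000. V = [p*·0.2831 + (1−p*)·11.2199]/1.14 = 1.4475. B = V − Δ·S = 47.0175.
(1,1): S=57.3300. Δ = (V_up−V_dn)/(S_up−S_dn) = (0.0000−0.2831)/(67.0761−53.3169) = -0.0206. V = [p*·0.0000 + (1−p*)·0.2831]/1.14 = 0.0310. B = V − Δ·S = 1.2106.
(0,0): S=49.0000. Δ = (V_up−V_dn)/(S_up−S_dn) = (0.0310−1.4475)/(57.3300−45.5700) = -0.1205. V = [p*·0.0310 + (1−p*)·1.4475]/1.14 = 0.1825. B = V − Δ·S = 6.0846.
Self-financing check: at every node Δ·S+B equals the discounted successor values.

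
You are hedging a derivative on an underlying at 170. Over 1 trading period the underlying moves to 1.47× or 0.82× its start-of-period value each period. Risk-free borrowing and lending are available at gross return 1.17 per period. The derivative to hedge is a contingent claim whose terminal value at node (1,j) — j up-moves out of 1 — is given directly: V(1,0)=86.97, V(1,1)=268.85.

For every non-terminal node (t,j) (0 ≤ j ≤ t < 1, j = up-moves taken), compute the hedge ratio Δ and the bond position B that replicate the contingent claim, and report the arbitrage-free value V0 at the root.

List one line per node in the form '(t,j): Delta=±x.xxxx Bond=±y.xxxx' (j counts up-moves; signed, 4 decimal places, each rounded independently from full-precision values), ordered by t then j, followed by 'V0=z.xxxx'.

Under the risk-neutral measure, an up-move has probability p* = (R−d)/(u−d) = 0.5385 and values discount at R = 1.17.
Terminal values V(1,·): V(1,0)=86.9700, V(1,1)=268.8500
(0,0): S=170.0000. Δ = (V_up−V_dn)/(S_up−S_dn) = (268.8500−86.9700)/(249.9000−139.4000) = 1.6460. V = [p*·268.8500 + (1−p*)·86.9700]/1.17 = 158.0388. B = V − Δ·S = -121.7766.
Each (Δ,B) replicates both successor values, so the strategy is self-financing and V0 is arbitrage-free.

(0,0): Delta=1.6460 Bond=-121.7766
V0=158.0388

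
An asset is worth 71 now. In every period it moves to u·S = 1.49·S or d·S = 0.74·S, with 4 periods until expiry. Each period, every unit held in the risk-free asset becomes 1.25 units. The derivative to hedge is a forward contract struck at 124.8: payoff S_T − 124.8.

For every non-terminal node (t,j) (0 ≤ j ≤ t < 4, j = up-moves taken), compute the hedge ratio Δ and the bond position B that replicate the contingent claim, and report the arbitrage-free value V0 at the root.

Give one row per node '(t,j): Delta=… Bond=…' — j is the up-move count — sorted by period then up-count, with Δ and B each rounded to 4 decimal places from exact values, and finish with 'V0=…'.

(0,0): Delta=1.0000 Bond=-51.1181
(1,0): Delta=1.0000 Bond=-63.8976
(1,1): Delta=1.0000 Bond=-63.8976
(2,0): Delta=1.0000 Bond=-79.8720
(2,1): Delta=1.0000 Bond=-79.8720
(2,2): Delta=1.0000 Bond=-79.8720
(3,0): Delta=1.0000 Bond=-99.8400
(3,1): Delta=1.0000 Bond=-99.8400
(3,2): Delta=1.0000 Bond=-99.8400
(3,3): Delta=1.0000 Bond=-99.8400
V0=19.8819

No-arbitrage ⇒ martingale measure with p* = (R−d)/(u−d) = 0.6800.
Terminal payoffs: V(4,0)=-103.5095, V(4,1)=-81.9314, V(4,2)=-38.4834, V(4,3)=48.9996, V(4,4)=225.1479
(3,0): S=28.7709. Δ = (V_up−V_dn)/(S_up−S_dn) = (-81.9314−-103.5095)/(42.8686−21.2905) = 1.0000. V = [p*·-81.9314 + (1−p*)·-103.5095]/1.25 = -71.0691. B = V − Δ·S = -99.8400.
(3,1): S=57.9306. Δ = (V_up−V_dn)/(S_up−S_dn) = (-38.4834−-81.9314)/(86.3166−42.8686) = 1.0000. V = [p*·-38.4834 + (1−p*)·-81.9314]/1.25 = -41.9094. B = V − Δ·S = -99.8400.
(3,2): S=116.6441. Δ = (V_up−V_dn)/(S_up−S_dn) = (48.9996−-38.4834)/(173.7996−86.3166) = 1.0000. V = [p*·48.9996 + (1−p*)·-38.4834]/1.25 = 16.8041. B = V − Δ·S = -99.8400.
(3,3): S=234.8644. Δ = (V_up−V_dn)/(S_up−S_dn) = (225.1479−48.9996)/(349.9479−173.7996) = 1.0000. V = [p*·225.1479 + (1−p*)·48.9996]/1.25 = 135.0244. B = V − Δ·S = -99.8400.
(2,0): S=38.8796. Δ = (V_up−V_dn)/(S_up−S_dn) = (-41.9094−-71.0691)/(57.9306−28.7709) = 1.0000. V = [p*·-41.9094 + (1−p*)·-71.0691]/1.25 = -40.9924. B = V − Δ·S = -79.8720.
(2,1): S=78.2846. Δ = (V_up−V_dn)/(S_up−S_dn) = (16.8041−-41.9094)/(116.6441−57.9306) = 1.0000. V = [p*·16.8041 + (1−p*)·-41.9094]/1.25 = -1.5874. B = V − Δ·S = -79.8720.
(2,2): S=157.6271. Δ = (V_up−V_dn)/(S_up−S_dn) = (135.0244−16.8041)/(234.8644−116.6441) = 1.0000. V = [p*·135.0244 + (1−p*)·16.8041]/1.25 = 77.7551. B = V − Δ·S = -79.8720.
(1,0): S=52.5400. Δ = (V_up−V_dn)/(S_up−S_dn) = (-1.5874−-40.9924)/(78.2846−38.8796) = 1.0000. V = [p*·-1.5874 + (1−p*)·-40.9924]/1.25 = -11.3576. B = V − Δ·S = -63.8976.
(1,1): S=105.7900. Δ = (V_up−V_dn)/(S_up−S_dn) = (77.7551−-1.5874)/(157.6271−78.2846) = 1.0000. V = [p*·77.7551 + (1−p*)·-1.5874]/1.25 = 41.8924. B = V − Δ·S = -63.8976.
(0,0): S=71.0000. Δ = (V_up−V_dn)/(S_up−S_dn) = (41.8924−-11.3576)/(105.7900−52.5400) = 1.0000. V = [p*·41.8924 + (1−p*)·-11.3576]/1.25 = 19.8819. B = V − Δ·S = -51.1181.
Each (Δ,B) replicates both successor values, so the strategy is self-financing and V0 is arbitrage-free.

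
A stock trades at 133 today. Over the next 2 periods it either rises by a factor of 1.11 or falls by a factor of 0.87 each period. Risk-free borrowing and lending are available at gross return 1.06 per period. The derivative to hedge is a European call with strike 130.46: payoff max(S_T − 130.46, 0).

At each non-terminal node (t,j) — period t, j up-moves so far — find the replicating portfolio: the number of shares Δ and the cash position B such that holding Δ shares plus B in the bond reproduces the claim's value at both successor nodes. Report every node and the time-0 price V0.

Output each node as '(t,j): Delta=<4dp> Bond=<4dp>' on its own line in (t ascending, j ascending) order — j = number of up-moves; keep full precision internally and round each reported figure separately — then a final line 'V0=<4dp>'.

Risk-neutral probability p* = (R−d)/(u−d) = (1.06−0.87)/(1.11−0.87) = 0.7917.
At expiry t=2: V(2,0)=0.0000, V(2,1)=0.0000, V(2,2)=33.4093
(1,0): S=115.7100. Δ = (V_up−V_dn)/(S_up−S_dn) = (0.0000−0.0000)/(128.4381−100.6677) = 0.0000. V = [p*·0.0000 + (1−p*)·0.0000]/1.06 = 0.0000. B = V − Δ·S = 0.0000.
(1,1): S=147.6300. Δ = (V_up−V_dn)/(S_up−S_dn) = (33.4093−0.0000)/(163.8693−128.4381) = 0.9429. V = [p*·33.4093 + (1−p*)·0.0000]/1.06 = 24.9519. B = V − Δ·S = -114.2535.
(0,0): S=133.0000. Δ = (V_up−V_dn)/(S_up−S_dn) = (24.9519−0.0000)/(147.6300−115.7100) = 0.7817. V = [p*·24.9519 + (1−p*)·0.0000]/1.06 = 18.6355. B = V − Δ·S = -85.3308.
Each (Δ,B) replicates both successor values, so the strategy is self-financing and V0 is arbitrage-free.

(0,0): Delta=0.7817 Bond=-85.3308
(1,0): Delta=0.0000 Bond=0.0000
(1,1): Delta=0.9429 Bond=-114.2535
V0=18.6355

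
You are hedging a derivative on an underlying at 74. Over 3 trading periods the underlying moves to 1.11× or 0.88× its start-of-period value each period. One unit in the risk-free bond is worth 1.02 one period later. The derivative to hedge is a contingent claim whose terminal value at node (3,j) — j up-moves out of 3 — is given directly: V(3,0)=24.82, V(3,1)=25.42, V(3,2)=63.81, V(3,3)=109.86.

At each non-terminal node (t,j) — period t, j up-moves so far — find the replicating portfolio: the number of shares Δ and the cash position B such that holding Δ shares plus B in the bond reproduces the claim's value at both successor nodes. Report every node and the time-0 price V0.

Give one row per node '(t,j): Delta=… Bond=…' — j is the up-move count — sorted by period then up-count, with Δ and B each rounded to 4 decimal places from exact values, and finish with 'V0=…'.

No-arbitrage ⇒ martingale measure with p* = (R−d)/(u−d) = 0.6087.
Terminal values V(3,·): V(3,0)=24.8200, V(3,1)=25.4200, V(3,2)=63.8100, V(3,3)=109.8600
Node (2,0) S=57.3056: V=(p*·25.4200+(1−p*)·24.8200)/1.02=24.6914; Δ=(25.4200−24.8200)/(63.6092−50.4289)=0.0455; B=V−Δ·S=22.0827
Node (2,1) S=72.2832: V=(p*·63.8100+(1−p*)·25.4200)/1.02=47.8312; Δ=(63.8100−25.4200)/(80.2344−63.6092)=2.3092; B=V−Δ·S=-119.0818
Node (2,2) S=91.1754: V=(p*·109.8600+(1−p*)·63.8100)/1.02=90.0396; Δ=(109.8600−63.8100)/(101.2047−80.2344)=2.1960; B=V−Δ·S=-110.1777
Node (1,0) S=65.1200: V=(p*·47.8312+(1−p*)·24.6914)/1.02=38.0162; Δ=(47.8312−24.6914)/(72.2832−57.3056)=1.5450; B=V−Δ·S=-62.5917
Node (1,1) S=82.1400: V=(p*·90.0396+(1−p*)·47.8312)/1.02=72.0817; Δ=(90.0396−47.8312)/(91.1754−72.2832)=2.2342; B=V−Δ·S=-111.4333
Node (0,0) S=74.0000: V=(p*·72.0817+(1−p*)·38.0162)/1.02=57.5997; Δ=(72.0817−38.0162)/(82.1400−65.1200)=2.0015; B=V−Δ·S=-90.5111
Check: Δ(0,0)·S0 + B(0,0) = 57.5997 = V0.

(0,0): Delta=2.0015 Bond=-90.5111
(1,0): Delta=1.5450 Bond=-62.5917
(1,1): Delta=2.2342 Bond=-111.4333
(2,0): Delta=0.0455 Bond=22.0827
(2,1): Delta=2.3092 Bond=-119.0818
(2,2): Delta=2.1960 Bond=-110.1777
V0=57.5997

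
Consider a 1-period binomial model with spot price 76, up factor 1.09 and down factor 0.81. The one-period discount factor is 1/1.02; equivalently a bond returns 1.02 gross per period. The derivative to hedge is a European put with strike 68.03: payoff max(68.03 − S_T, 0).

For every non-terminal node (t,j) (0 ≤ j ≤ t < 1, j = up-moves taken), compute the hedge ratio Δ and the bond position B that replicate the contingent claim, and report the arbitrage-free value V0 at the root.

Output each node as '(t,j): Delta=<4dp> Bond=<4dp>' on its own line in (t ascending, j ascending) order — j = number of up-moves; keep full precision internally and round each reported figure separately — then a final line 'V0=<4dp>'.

(0,0): Delta=-0.3040 Bond=24.6929
V0=1.5858

The replicating-portfolio and risk-neutral prices coincide; use p* = (1.02−0.81)/(1.09−0.81) = 0.7500 for the latter.
Payoff layer (t=1): V(1,0)=6.4700, V(1,1)=0.0000
  t=0,j=0: stock 76.0000 → up 82.8400 (V=0.0000), down 61.5600 (V=6.4700). Price 1.5858; hedge Δ=-0.3040, bond B=24.6929.
Each (Δ,B) replicates both successor values, so the strategy is self-financing and V0 is arbitrage-free.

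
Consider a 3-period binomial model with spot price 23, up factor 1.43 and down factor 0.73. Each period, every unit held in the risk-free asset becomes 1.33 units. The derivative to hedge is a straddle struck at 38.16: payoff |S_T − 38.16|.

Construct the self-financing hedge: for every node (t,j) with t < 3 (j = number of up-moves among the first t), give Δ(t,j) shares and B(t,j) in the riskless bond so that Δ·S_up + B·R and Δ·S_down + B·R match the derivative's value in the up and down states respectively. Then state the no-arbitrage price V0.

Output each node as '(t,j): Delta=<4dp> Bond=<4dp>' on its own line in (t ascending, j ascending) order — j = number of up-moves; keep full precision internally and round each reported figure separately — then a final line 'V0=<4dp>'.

(0,0): Delta=0.5012 Bond=-2.7317
(1,0): Delta=-1.0000 Bond=21.5727
(1,1): Delta=0.6290 Bond=-7.8342
(2,0): Delta=-1.0000 Bond=28.6917
(2,1): Delta=-1.0000 Bond=28.6917
(2,2): Delta=0.7676 Bond=-16.9380
V0=8.7969

Since d<R<u, set p* = (R−d)/(u−d) = 0.8571; price each node as the discounted p*-expectation of its children.
Terminal values V(3,·): V(3,0)=29.2126, V(3,1)=20.6329, V(3,2)=3.8261, V(3,3)=29.0968
(2,0): S=12.2567. Δ = (V_up−V_dn)/(S_up−S_dn) = (20.6329−29.2126)/(17.5271−8.9474) = -1.0000. V = [p*·20.6329 + (1−p*)·29.2126]/1.33 = 16.4350. B = V − Δ·S = 28.6917.
(2,1): S=24.0097. Δ = (V_up−V_dn)/(S_up−S_dn) = (3.8261−20.6329)/(34.3339−17.5271) = -1.0000. V = [p*·3.8261 + (1−p*)·20.6329]/1.33 = 4.6820. B = V − Δ·S = 28.6917.
(2,2): S=47.0327. Δ = (V_up−V_dn)/(S_up−S_dn) = (29.0968−3.8261)/(67.2568−34.3339) = 0.7676. V = [p*·29.0968 + (1−p*)·3.8261]/1.33 = 19.1629. B = V − Δ·S = -16.9380.
(1,0): S=16.7900. Δ = (V_up−V_dn)/(S_up−S_dn) = (4.6820−16.4350)/(24.0097−12.2567) = -1.0000. V = [p*·4.6820 + (1−p*)·16.4350]/1.33 = 4.7827. B = V − Δ·S = 21.5727.
(1,1): S=32.8900. Δ = (V_up−V_dn)/(S_up−S_dn) = (19.1629−4.6820)/(47.0327−24.0097) = 0.6290. V = [p*·19.1629 + (1−p*)·4.6820]/1.33 = 12.8528. B = V − Δ·S = -7.8342.
(0,0): S=23.0000. Δ = (V_up−V_dn)/(S_up−S_dn) = (12.8528−4.7827)/(32.8900−16.7900) = 0.5012. V = [p*·12.8528 + (1−p*)·4.7827]/1.33 = 8.7969. B = V − Δ·S = -2.7317.
The time-0 hedge costs 8.7969, which is the no-arbitrage price.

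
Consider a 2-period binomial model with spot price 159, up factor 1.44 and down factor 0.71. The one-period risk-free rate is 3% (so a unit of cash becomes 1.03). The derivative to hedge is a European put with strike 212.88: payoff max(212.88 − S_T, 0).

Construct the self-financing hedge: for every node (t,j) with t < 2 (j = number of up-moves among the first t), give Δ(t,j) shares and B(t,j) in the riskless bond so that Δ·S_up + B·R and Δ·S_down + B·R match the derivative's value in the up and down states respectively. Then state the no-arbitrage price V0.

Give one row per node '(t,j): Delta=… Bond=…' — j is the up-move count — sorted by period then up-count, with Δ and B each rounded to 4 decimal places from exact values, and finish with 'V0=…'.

(0,0): Delta=-0.5717 Bond=153.7121
(1,0): Delta=-1.0000 Bond=206.6796
(1,1): Delta=-0.3011 Bond=96.3672
V0=62.8193

The replicating-portfolio and risk-neutral prices coincide; use p* = (1.03−0.71)/(1.44−0.71) = 0.4384 for the latter.
Payoff layer (t=2): V(2,0)=132.7281, V(2,1)=50.3184, V(2,2)=0.0000
Node (1,0) S=112.8900: V=(p*·50.3184+(1−p*)·132.7281)/1.03=93.7896; Δ=(50.3184−132.7281)/(162.5616−80.1519)=-1.0000; B=V−Δ·S=206.6796
Node (1,1) S=228.9600: V=(p*·0.0000+(1−p*)·50.3184)/1.03=27.4379; Δ=(0.0000−50.3184)/(329.7024−162.5616)=-0.3011; B=V−Δ·S=96.3672
Node (0,0) S=159.0000: V=(p*·27.4379+(1−p*)·93.7896)/1.03=62.8193; Δ=(27.4379−93.7896)/(228.9600−112.8900)=-0.5717; B=V−Δ·S=153.7121
The time-0 hedge costs 62.8193, which is the no-arbitrage price.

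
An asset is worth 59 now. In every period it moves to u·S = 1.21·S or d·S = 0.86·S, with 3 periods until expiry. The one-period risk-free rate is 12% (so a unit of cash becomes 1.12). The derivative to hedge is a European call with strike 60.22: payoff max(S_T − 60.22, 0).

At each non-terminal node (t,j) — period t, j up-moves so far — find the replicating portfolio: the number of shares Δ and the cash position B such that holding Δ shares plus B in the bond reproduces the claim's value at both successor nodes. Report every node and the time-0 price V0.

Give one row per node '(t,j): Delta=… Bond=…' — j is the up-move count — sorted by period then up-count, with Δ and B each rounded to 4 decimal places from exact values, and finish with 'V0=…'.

(0,0): Delta=0.8516 Bond=-33.0537
(1,0): Delta=0.5254 Bond=-20.4713
(1,1): Delta=0.9318 Bond=-42.7486
(2,0): Delta=0.0000 Bond=0.0000
(2,1): Delta=0.6547 Bond=-30.8644
(2,2): Delta=1.0000 Bond=-53.7679
V0=17.1895

No-arbitrage ⇒ martingale measure with p* = (R−d)/(u−d) = 0.7429.
Payoff layer (t=3): V(3,0)=0.0000, V(3,1)=0.0000, V(3,2)=14.0684, V(3,3)=44.3021
  t=2,j=0: stock 43.6364 → up 52.8000 (V=0.0000), down 37.5273 (V=0.0000). Price 0.0000; hedge Δ=0.0000, bond B=0.0000.
  t=2,j=1: stock 61.3954 → up 74.2884 (V=14.0684), down 52.8000 (V=0.0000). Price 9.3311; hedge Δ=0.6547, bond B=-30.8644.
  t=2,j=2: stock 86.3819 → up 104.5221 (V=44.3021), down 74.2884 (V=14.0684). Price 32.6140; hedge Δ=1.0000, bond B=-53.7679.
  t=1,j=0: stock 50.7400 → up 61.3954 (V=9.3311), down 43.6364 (V=0.0000). Price 6.1890; hedge Δ=0.5254, bond B=-20.4713.
  t=1,j=1: stock 71.3900 → up 86.3819 (V=32.6140), down 61.3954 (V=9.3311). Price 23.7741; hedge Δ=0.9318, bond B=-42.7486.
  t=0,j=0: stock 59.0000 → up 71.3900 (V=23.7741), down 50.7400 (V=6.1890). Price 17.1895; hedge Δ=0.8516, bond B=-33.0537.
Each (Δ,B) replicates both successor values, so the strategy is self-financing and V0 is arbitrage-free.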